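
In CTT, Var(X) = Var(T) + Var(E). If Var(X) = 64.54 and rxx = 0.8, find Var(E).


var_true = rxx * var_obs = 0.8 * 64.54 = 51.632
var_error = var_obs - var_true
var_error = 64.54 - 51.632
var_error = 12.908

12.908


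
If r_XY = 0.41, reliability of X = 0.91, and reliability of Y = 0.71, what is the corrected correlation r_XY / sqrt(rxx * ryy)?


r_corrected = rxy / sqrt(rxx * ryy)
= 0.41 / sqrt(0.91 * 0.71)
= 0.41 / sqrt(0.6461)
= 0.41 / 0.803803
r_corrected = 0.5101

0.5101


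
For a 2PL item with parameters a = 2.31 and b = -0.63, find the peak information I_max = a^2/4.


For 2PL, max info at theta = b = -0.63
I_max = a^2 / 4 = 2.31^2 / 4
= 5.3361 / 4
I_max = 1.334

1.334


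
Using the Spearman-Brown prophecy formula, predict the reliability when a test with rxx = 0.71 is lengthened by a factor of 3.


r_new = (n * rxx) / (1 + (n-1) * rxx)
r_new = (3 * 0.71) / (1 + 2 * 0.71)
r_new = 2.13 / 2.42
r_new = 0.8802

0.8802


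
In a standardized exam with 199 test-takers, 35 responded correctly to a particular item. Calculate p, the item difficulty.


Item difficulty p = number correct / total examinees
p = 35 / 199
p = 0.1759

0.1759


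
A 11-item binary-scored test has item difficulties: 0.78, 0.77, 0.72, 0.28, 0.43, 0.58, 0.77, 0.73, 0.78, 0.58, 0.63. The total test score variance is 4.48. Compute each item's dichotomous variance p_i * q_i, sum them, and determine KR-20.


For each item, compute p_i * q_i:
  Item 1: 0.78 * 0.22 = 0.1716
  Item 2: 0.77 * 0.23 = 0.1771
  Item 3: 0.72 * 0.28 = 0.2016
  Item 4: 0.28 * 0.72 = 0.2016
  Item 5: 0.43 * 0.57 = 0.2451
  Item 6: 0.58 * 0.42 = 0.2436
  Item 7: 0.77 * 0.23 = 0.1771
  Item 8: 0.73 * 0.27 = 0.1971
  Item 9: 0.78 * 0.22 = 0.1716
  Item 10: 0.58 * 0.42 = 0.2436
  Item 11: 0.63 * 0.37 = 0.2331
Sum(p_i * q_i) = 0.1716 + 0.1771 + 0.2016 + 0.2016 + 0.2451 + 0.2436 + 0.1771 + 0.1971 + 0.1716 + 0.2436 + 0.2331 = 2.2631
KR-20 = (k/(k-1)) * (1 - Sum(p_i*q_i) / Var_total)
= (11/10) * (1 - 2.2631/4.48)
= 1.1 * 0.4948
KR-20 = 0.5443

0.5443


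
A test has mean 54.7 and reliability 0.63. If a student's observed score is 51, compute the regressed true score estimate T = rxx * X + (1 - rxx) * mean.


T_est = rxx * X + (1 - rxx) * mean
T_est = 0.63 * 51 + 0.37 * 54.7
T_est = 32.13 + 20.239
T_est = 52.369

52.369


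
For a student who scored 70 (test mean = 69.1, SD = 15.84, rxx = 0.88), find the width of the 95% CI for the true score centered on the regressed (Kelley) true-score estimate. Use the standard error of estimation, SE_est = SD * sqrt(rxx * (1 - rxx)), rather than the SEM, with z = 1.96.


True score estimate = 0.88*70 + 0.12*69.1 = 69.892
SE_est = SD * sqrt(rxx * (1 - rxx)) = 15.84 * sqrt(0.88 * 0.12) = 15.84 * sqrt(0.1056) = 5.147391
CI = T_est +/- z * SE_est, so width = 2 * z * SE_est = 2 * 1.96 * 5.147391
Width = 20.1778

20.1778


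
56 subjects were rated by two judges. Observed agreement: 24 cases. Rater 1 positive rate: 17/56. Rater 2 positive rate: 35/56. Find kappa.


P_o = 24/56 = 0.428571
P_e = (17*35 + 39*21) / 3136 = 0.450893
kappa = (P_o - P_e) / (1 - P_e)
kappa = (0.428571 - 0.450893) / (1 - 0.450893)
kappa = -0.0407

-0.0407


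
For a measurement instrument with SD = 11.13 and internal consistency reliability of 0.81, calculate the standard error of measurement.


SEM = SD * sqrt(1 - rxx)
SEM = 11.13 * sqrt(1 - 0.81)
SEM = 11.13 * sqrt(0.19) = 11.13 * 0.43589
SEM = 4.8515

4.8515


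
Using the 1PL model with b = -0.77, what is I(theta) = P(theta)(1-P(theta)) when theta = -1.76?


P = 1/(1+exp(-(-1.76--0.77))) = 0.2709
I = P*(1-P) = 0.2709 * 0.7291
I = 0.1975

0.1975


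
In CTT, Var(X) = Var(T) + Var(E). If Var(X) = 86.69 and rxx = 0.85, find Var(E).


var_true = rxx * var_obs = 0.85 * 86.69 = 73.6865
var_error = var_obs - var_true
var_error = 86.69 - 73.6865
var_error = 13.0035

13.0035


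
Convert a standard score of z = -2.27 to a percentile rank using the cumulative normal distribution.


CDF(z) = 0.5 * (1 + erf(z/sqrt(2)))
erf(-1.6051) = -0.9768
CDF = 0.0116
Percentile rank = 0.0116 * 100 = 1.16

1.16


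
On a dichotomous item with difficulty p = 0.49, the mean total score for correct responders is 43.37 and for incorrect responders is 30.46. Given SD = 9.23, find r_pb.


q = 1 - p = 0.51
rpb = ((M1 - M0) / SD) * sqrt(p * q)
rpb = ((43.37 - 30.46) / 9.23) * sqrt(0.49 * 0.51)
rpb = 0.6992

0.6992


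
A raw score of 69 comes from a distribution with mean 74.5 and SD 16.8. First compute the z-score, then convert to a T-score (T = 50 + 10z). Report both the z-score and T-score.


z = (X - mean) / SD = (69 - 74.5) / 16.8
z = -5.5 / 16.8
z = -0.3274
T-score = T = 50 + 10z
Carry z at full precision (z = -5.5 / 16.8) into the conversion:
T-score = 50 + 10 * (-5.5 / 16.8) = 50 + -55 / 16.8
T-score = 50 + -3.2738
T-score = 46.7262

46.7262


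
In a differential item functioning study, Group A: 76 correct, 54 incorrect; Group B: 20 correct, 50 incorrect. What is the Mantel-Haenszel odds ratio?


Odds_A = 76/54 = 1.4074
Odds_B = 20/50 = 0.4
OR = Odds_A / Odds_B = 1.4074 / 0.4
Exactly, OR = (76 * 50) / (54 * 20) = 3800 / 1080
OR = 3.5185

3.5185


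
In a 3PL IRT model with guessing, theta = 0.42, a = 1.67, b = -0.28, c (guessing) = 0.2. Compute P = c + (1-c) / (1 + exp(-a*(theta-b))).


logit = 1.67*(0.42 - -0.28) = 1.169
P* = 1/(1 + exp(-1.169)) = 0.763
P = 0.2 + (1 - 0.2) * 0.763
P = 0.8104

0.8104


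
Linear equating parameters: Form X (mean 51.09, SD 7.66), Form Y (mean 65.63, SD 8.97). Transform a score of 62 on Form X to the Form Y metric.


slope = SD_Y / SD_X = 8.97 / 7.66 ~ 1.171
intercept = mean_Y - slope * mean_X = 65.63 - (8.97 / 7.66) * 51.09 ~ 5.8027
Y = slope * X + intercept. To avoid rounding drift from the rounded slope/intercept, evaluate the equivalent form Y = mean_Y + SD_Y * (X - mean_X) / SD_X at full precision:
Y = 65.63 + 8.97 * (62 - 51.09) / 7.66
Y = 65.63 + 8.97 * 10.91 / 7.66
Y = 65.63 + 97.8627 / 7.66
Y = 65.63 + 12.7758
Y = 78.4058

78.4058


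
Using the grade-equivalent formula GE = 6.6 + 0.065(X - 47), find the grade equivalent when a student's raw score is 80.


raw - median = 80 - 47 = 33
slope * diff = 0.065 * 33 = 2.145
GE = 6.6 + 2.145
GE = 8.745

8.745


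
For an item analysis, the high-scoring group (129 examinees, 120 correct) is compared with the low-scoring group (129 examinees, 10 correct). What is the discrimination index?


p_upper = 120/129 = 0.9302
p_lower = 10/129 = 0.0775
D = 0.9302 - 0.0775 = 0.8527

0.8527


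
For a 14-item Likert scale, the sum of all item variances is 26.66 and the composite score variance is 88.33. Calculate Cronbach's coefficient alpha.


alpha = (k/(k-1)) * (1 - sum(si^2)/s_total^2)
= (14/13) * (1 - 26.66/88.33)
alpha = 0.7519

0.7519


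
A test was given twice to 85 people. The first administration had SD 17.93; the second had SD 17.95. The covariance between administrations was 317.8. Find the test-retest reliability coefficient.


r = cov(X,Y) / (SD_X * SD_Y)
r = 317.8 / (17.93 * 17.95)
r = 317.8 / 321.8435
r = 0.9874

0.9874


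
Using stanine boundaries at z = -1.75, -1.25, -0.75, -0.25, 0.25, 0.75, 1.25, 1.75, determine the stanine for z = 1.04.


Stanine boundaries: [-1.75, -1.25, -0.75, -0.25, 0.25, 0.75, 1.25, 1.75]
z = 1.04
Check each boundary:
  z >= -1.75 -> could be stanine 2
  z >= -1.25 -> could be stanine 3
  z >= -0.75 -> could be stanine 4
  z >= -0.25 -> could be stanine 5
  z >= 0.25 -> could be stanine 6
  z >= 0.75 -> could be stanine 7
  z < 1.25
  z < 1.75
Highest qualifying boundary gives stanine = 7

7


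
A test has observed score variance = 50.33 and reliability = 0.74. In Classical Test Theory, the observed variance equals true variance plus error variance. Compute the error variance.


var_true = rxx * var_obs = 0.74 * 50.33 = 37.2442
var_error = var_obs - var_true
var_error = 50.33 - 37.2442
var_error = 13.0858

13.0858


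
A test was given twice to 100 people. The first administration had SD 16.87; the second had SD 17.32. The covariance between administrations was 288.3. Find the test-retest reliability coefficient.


r = cov(X,Y) / (SD_X * SD_Y)
r = 288.3 / (16.87 * 17.32)
r = 288.3 / 292.1884
r = 0.9867

0.9867


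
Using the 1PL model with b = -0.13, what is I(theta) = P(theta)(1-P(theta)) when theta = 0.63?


P = 1/(1+exp(-(0.63--0.13))) = 0.6814
I = P*(1-P) = 0.6814 * 0.3186
I = 0.2171

0.2171


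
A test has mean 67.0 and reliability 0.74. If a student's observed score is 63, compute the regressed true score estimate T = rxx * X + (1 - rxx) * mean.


T_est = rxx * X + (1 - rxx) * mean
T_est = 0.74 * 63 + 0.26 * 67.0
T_est = 46.62 + 17.42
T_est = 64.04

64.04


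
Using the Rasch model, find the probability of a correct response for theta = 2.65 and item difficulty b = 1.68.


theta - b = 2.65 - 1.68 = 0.97
exp(-(theta - b)) = exp(-0.97) = 0.3791
P = 1 / (1 + 0.3791)
P = 0.7251

0.7251


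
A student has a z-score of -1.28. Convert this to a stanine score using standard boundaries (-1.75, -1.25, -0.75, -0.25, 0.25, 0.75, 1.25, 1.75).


Stanine boundaries: [-1.75, -1.25, -0.75, -0.25, 0.25, 0.75, 1.25, 1.75]
z = -1.28
Check each boundary:
  z >= -1.75 -> could be stanine 2
  z < -1.25
  z < -0.75
  z < -0.25
  z < 0.25
  z < 0.75
  z < 1.25
  z < 1.75
Highest qualifying boundary gives stanine = 2

2


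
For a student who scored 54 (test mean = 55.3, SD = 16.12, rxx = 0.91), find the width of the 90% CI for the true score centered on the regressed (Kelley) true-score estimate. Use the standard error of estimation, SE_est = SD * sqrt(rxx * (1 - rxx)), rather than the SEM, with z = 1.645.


True score estimate = 0.91*54 + 0.09*55.3 = 54.117
SE_est = SD * sqrt(rxx * (1 - rxx)) = 16.12 * sqrt(0.91 * 0.09) = 16.12 * sqrt(0.0819) = 4.61325
CI = T_est +/- z * SE_est, so width = 2 * z * SE_est = 2 * 1.645 * 4.61325
Width = 15.1776

15.1776


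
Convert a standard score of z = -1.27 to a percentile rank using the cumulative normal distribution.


CDF(z) = 0.5 * (1 + erf(z/sqrt(2)))
erf(-0.898) = -0.7959
CDF = 0.102
Percentile rank = 0.102 * 100 = 10.2

10.2


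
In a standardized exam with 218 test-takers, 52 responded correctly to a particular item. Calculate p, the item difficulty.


Item difficulty p = number correct / total examinees
p = 52 / 218
p = 0.2385

0.2385


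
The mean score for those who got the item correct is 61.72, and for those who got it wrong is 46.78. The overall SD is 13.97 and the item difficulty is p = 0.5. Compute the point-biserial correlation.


q = 1 - p = 0.5
rpb = ((M1 - M0) / SD) * sqrt(p * q)
rpb = ((61.72 - 46.78) / 13.97) * sqrt(0.5 * 0.5)
rpb = 0.5347

0.5347


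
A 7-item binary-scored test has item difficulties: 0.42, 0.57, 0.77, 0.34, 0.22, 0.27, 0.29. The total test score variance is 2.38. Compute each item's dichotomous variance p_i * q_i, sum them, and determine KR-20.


For each item, compute p_i * q_i:
  Item 1: 0.42 * 0.58 = 0.2436
  Item 2: 0.57 * 0.43 = 0.2451
  Item 3: 0.77 * 0.23 = 0.1771
  Item 4: 0.34 * 0.66 = 0.2244
  Item 5: 0.22 * 0.78 = 0.1716
  Item 6: 0.27 * 0.73 = 0.1971
  Item 7: 0.29 * 0.71 = 0.2059
Sum(p_i * q_i) = 0.2436 + 0.2451 + 0.1771 + 0.2244 + 0.1716 + 0.1971 + 0.2059 = 1.4648
KR-20 = (k/(k-1)) * (1 - Sum(p_i*q_i) / Var_total)
= (7/6) * (1 - 1.4648/2.38)
= 1.1667 * 0.3845
KR-20 = 0.4486

0.4486


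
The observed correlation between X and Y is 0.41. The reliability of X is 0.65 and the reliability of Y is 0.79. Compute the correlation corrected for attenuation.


r_corrected = rxy / sqrt(rxx * ryy)
= 0.41 / sqrt(0.65 * 0.79)
= 0.41 / sqrt(0.5135)
= 0.41 / 0.716589
r_corrected = 0.5722

0.5722


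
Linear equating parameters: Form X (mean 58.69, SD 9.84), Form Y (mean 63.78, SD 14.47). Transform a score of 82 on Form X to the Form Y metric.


slope = SD_Y / SD_X = 14.47 / 9.84 ~ 1.4705
intercept = mean_Y - slope * mean_X = 63.78 - (14.47 / 9.84) * 58.69 ~ -22.5253
Y = slope * X + intercept. To avoid rounding drift from the rounded slope/intercept, evaluate the equivalent form Y = mean_Y + SD_Y * (X - mean_X) / SD_X at full precision:
Y = 63.78 + 14.47 * (82 - 58.69) / 9.84
Y = 63.78 + 14.47 * 23.31 / 9.84
Y = 63.78 + 337.2957 / 9.84
Y = 63.78 + 34.278
Y = 98.058

98.058


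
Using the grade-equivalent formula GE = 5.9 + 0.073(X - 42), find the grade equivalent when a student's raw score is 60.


raw - median = 60 - 42 = 18
slope * diff = 0.073 * 18 = 1.314
GE = 5.9 + 1.314
GE = 7.214

7.214


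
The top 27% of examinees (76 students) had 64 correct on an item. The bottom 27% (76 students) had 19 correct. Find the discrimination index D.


p_upper = 64/76 = 0.8421
p_lower = 19/76 = 0.25
D = 0.8421 - 0.25 = 0.5921

0.5921


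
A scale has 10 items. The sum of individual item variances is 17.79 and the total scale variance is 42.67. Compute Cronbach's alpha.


alpha = (k/(k-1)) * (1 - sum(si^2)/s_total^2)
= (10/9) * (1 - 17.79/42.67)
alpha = 0.6479

0.6479


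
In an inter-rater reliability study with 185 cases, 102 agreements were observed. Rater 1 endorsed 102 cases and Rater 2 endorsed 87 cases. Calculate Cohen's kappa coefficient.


P_o = 102/185 = 0.551351
P_e = (102*87 + 83*98) / 34225 = 0.496947
kappa = (P_o - P_e) / (1 - P_e)
kappa = (0.551351 - 0.496947) / (1 - 0.496947)
kappa = 0.1081

0.1081


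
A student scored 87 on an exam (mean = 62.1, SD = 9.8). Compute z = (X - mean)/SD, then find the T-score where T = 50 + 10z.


z = (X - mean) / SD = (87 - 62.1) / 9.8
z = 24.9 / 9.8
z = 2.5408
T-score = T = 50 + 10z
Carry z at full precision (z = 24.9 / 9.8) into the conversion:
T-score = 50 + 10 * (24.9 / 9.8) = 50 + 249 / 9.8
T-score = 50 + 25.4082
T-score = 75.4082

75.4082


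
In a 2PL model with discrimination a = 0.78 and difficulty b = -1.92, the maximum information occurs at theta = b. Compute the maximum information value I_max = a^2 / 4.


For 2PL, max info at theta = b = -1.92
I_max = a^2 / 4 = 0.78^2 / 4
= 0.6084 / 4
I_max = 0.1521

0.1521


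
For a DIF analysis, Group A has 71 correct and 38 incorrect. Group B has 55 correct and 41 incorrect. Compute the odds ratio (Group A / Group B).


Odds_A = 71/38 = 1.8684
Odds_B = 55/41 = 1.3415
OR = Odds_A / Odds_B = 1.8684 / 1.3415
Exactly, OR = (71 * 41) / (38 * 55) = 2911 / 2090
OR = 1.3928

1.3928


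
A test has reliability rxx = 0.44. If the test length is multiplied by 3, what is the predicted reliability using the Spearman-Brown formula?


r_new = (n * rxx) / (1 + (n-1) * rxx)
r_new = (3 * 0.44) / (1 + 2 * 0.44)
r_new = 1.32 / 1.88
r_new = 0.7021

0.7021


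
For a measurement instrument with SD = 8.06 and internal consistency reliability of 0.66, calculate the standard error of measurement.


SEM = SD * sqrt(1 - rxx)
SEM = 8.06 * sqrt(1 - 0.66)
SEM = 8.06 * sqrt(0.34) = 8.06 * 0.583095
SEM = 4.6997

4.6997


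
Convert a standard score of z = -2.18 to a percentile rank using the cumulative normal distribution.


CDF(z) = 0.5 * (1 + erf(z/sqrt(2)))
erf(-1.5415) = -0.9707
CDF = 0.0146
Percentile rank = 0.0146 * 100 = 1.46

1.46


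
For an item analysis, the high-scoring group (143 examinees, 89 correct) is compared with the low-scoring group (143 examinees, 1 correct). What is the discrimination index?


p_upper = 89/143 = 0.6224
p_lower = 1/143 = 0.007
D = 0.6224 - 0.007 = 0.6154

0.6154


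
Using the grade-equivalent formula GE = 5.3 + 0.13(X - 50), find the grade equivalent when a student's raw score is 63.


raw - median = 63 - 50 = 13
slope * diff = 0.13 * 13 = 1.69
GE = 5.3 + 1.69
GE = 6.99

6.99


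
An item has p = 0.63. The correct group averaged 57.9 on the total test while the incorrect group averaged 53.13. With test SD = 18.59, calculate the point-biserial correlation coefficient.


q = 1 - p = 0.37
rpb = ((M1 - M0) / SD) * sqrt(p * q)
rpb = ((57.9 - 53.13) / 18.59) * sqrt(0.63 * 0.37)
rpb = 0.1239

0.1239


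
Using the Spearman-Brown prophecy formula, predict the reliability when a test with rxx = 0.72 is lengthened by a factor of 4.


r_new = (n * rxx) / (1 + (n-1) * rxx)
r_new = (4 * 0.72) / (1 + 3 * 0.72)
r_new = 2.88 / 3.16
r_new = 0.9114

0.9114


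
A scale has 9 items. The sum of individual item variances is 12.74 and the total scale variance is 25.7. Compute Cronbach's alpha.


alpha = (k/(k-1)) * (1 - sum(si^2)/s_total^2)
= (9/8) * (1 - 12.74/25.7)
alpha = 0.5673

0.5673


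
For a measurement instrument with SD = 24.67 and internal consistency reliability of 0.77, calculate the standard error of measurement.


SEM = SD * sqrt(1 - rxx)
SEM = 24.67 * sqrt(1 - 0.77)
SEM = 24.67 * sqrt(0.23) = 24.67 * 0.479583
SEM = 11.8313

11.8313


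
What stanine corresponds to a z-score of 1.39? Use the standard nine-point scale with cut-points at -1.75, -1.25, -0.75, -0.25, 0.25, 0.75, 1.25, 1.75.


Stanine boundaries: [-1.75, -1.25, -0.75, -0.25, 0.25, 0.75, 1.25, 1.75]
z = 1.39
Check each boundary:
  z >= -1.75 -> could be stanine 2
  z >= -1.25 -> could be stanine 3
  z >= -0.75 -> could be stanine 4
  z >= -0.25 -> could be stanine 5
  z >= 0.25 -> could be stanine 6
  z >= 0.75 -> could be stanine 7
  z >= 1.25 -> could be stanine 8
  z < 1.75
Highest qualifying boundary gives stanine = 8

8


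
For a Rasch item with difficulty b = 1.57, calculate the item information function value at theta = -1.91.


P = 1/(1+exp(-(-1.91-1.57))) = 0.0299
I = P*(1-P) = 0.0299 * 0.9701
I = 0.029

0.029


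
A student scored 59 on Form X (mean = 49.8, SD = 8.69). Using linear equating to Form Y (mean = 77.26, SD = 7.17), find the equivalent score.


slope = SD_Y / SD_X = 7.17 / 8.69 ~ 0.8251
intercept = mean_Y - slope * mean_X = 77.26 - (7.17 / 8.69) * 49.8 ~ 36.1707
Y = slope * X + intercept. To avoid rounding drift from the rounded slope/intercept, evaluate the equivalent form Y = mean_Y + SD_Y * (X - mean_X) / SD_X at full precision:
Y = 77.26 + 7.17 * (59 - 49.8) / 8.69
Y = 77.26 + 7.17 * 9.2 / 8.69
Y = 77.26 + 65.964 / 8.69
Y = 77.26 + 7.5908
Y = 84.8508

84.8508


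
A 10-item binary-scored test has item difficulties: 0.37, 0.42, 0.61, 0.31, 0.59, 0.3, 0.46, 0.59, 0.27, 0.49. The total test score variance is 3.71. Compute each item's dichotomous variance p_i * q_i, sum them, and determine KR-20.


For each item, compute p_i * q_i:
  Item 1: 0.37 * 0.63 = 0.2331
  Item 2: 0.42 * 0.58 = 0.2436
  Item 3: 0.61 * 0.39 = 0.2379
  Item 4: 0.31 * 0.69 = 0.2139
  Item 5: 0.59 * 0.41 = 0.2419
  Item 6: 0.3 * 0.7 = 0.21
  Item 7: 0.46 * 0.54 = 0.2484
  Item 8: 0.59 * 0.41 = 0.2419
  Item 9: 0.27 * 0.73 = 0.1971
  Item 10: 0.49 * 0.51 = 0.2499
Sum(p_i * q_i) = 0.2331 + 0.2436 + 0.2379 + 0.2139 + 0.2419 + 0.21 + 0.2484 + 0.2419 + 0.1971 + 0.2499 = 2.3177
KR-20 = (k/(k-1)) * (1 - Sum(p_i*q_i) / Var_total)
= (10/9) * (1 - 2.3177/3.71)
= 1.1111 * 0.3753
KR-20 = 0.417

0.417


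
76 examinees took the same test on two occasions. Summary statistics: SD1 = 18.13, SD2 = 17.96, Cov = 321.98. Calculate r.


r = cov(X,Y) / (SD_X * SD_Y)
r = 321.98 / (18.13 * 17.96)
r = 321.98 / 325.6148
r = 0.9888

0.9888


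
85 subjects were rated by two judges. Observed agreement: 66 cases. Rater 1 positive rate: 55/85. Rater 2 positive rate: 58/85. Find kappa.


P_o = 66/85 = 0.776471
P_e = (55*58 + 30*27) / 7225 = 0.553633
kappa = (P_o - P_e) / (1 - P_e)
kappa = (0.776471 - 0.553633) / (1 - 0.553633)
kappa = 0.4992

0.4992


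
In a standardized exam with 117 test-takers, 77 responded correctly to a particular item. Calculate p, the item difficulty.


Item difficulty p = number correct / total examinees
p = 77 / 117
p = 0.6581

0.6581


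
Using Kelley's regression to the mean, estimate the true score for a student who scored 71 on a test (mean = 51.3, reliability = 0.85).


T_est = rxx * X + (1 - rxx) * mean
T_est = 0.85 * 71 + 0.15 * 51.3
T_est = 60.35 + 7.695
T_est = 68.045

68.045


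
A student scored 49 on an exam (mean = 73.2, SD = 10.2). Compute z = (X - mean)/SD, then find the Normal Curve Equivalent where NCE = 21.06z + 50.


z = (X - mean) / SD = (49 - 73.2) / 10.2
z = -24.2 / 10.2
z = -2.3725
NCE = NCE = 21.06z + 50
Carry z at full precision (z = -24.2 / 10.2) into the conversion:
NCE = 21.06 * (-24.2 / 10.2) + 50 = -509.652 / 10.2 + 50
NCE = -49.9659 + 50
NCE = 0.0341

0.0341


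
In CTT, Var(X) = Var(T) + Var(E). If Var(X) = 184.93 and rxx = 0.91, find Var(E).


var_true = rxx * var_obs = 0.91 * 184.93 = 168.2863
var_error = var_obs - var_true
var_error = 184.93 - 168.2863
var_error = 16.6437

16.6437


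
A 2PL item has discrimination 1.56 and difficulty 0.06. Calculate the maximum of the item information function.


For 2PL, max info at theta = b = 0.06
I_max = a^2 / 4 = 1.56^2 / 4
= 2.4336 / 4
I_max = 0.6084

0.6084


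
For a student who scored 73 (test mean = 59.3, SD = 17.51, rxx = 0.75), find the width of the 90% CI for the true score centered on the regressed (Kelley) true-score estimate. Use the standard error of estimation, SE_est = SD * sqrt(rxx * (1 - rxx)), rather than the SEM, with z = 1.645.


True score estimate = 0.75*73 + 0.25*59.3 = 69.575
SE_est = SD * sqrt(rxx * (1 - rxx)) = 17.51 * sqrt(0.75 * 0.25) = 17.51 * sqrt(0.1875) = 7.582052
CI = T_est +/- z * SE_est, so width = 2 * z * SE_est = 2 * 1.645 * 7.582052
Width = 24.945

24.945


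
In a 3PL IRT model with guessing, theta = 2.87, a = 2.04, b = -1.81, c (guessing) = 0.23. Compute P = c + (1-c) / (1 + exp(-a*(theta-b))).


logit = 2.04*(2.87 - -1.81) = 9.5472
P* = 1/(1 + exp(-9.5472)) = 0.9999
P = 0.23 + (1 - 0.23) * 0.9999
P = 0.9999

0.9999


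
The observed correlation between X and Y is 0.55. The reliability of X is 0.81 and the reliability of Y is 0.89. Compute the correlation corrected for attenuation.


r_corrected = rxy / sqrt(rxx * ryy)
= 0.55 / sqrt(0.81 * 0.89)
= 0.55 / sqrt(0.7209)
= 0.55 / 0.849058
r_corrected = 0.6478

0.6478


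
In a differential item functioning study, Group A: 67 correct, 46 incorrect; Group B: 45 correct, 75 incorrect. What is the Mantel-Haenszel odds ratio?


Odds_A = 67/46 = 1.4565
Odds_B = 45/75 = 0.6
OR = Odds_A / Odds_B = 1.4565 / 0.6
Exactly, OR = (67 * 75) / (46 * 45) = 5025 / 2070
OR = 2.4275

2.4275


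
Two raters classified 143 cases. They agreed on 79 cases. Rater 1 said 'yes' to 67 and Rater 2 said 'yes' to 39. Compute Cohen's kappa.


P_o = 79/143 = 0.552448
P_e = (67*39 + 76*104) / 20449 = 0.514304
kappa = (P_o - P_e) / (1 - P_e)
kappa = (0.552448 - 0.514304) / (1 - 0.514304)
kappa = 0.0785

0.0785


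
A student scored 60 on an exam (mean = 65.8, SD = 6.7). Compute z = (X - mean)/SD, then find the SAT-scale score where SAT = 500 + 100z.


z = (X - mean) / SD = (60 - 65.8) / 6.7
z = -5.8 / 6.7
z = -0.8657
SAT-scale = SAT = 500 + 100z
Carry z at full precision (z = -5.8 / 6.7) into the conversion:
SAT-scale = 500 + 100 * (-5.8 / 6.7) = 500 + -580 / 6.7
SAT-scale = 500 + -86.5672
SAT-scale = 413.4328

413.4328


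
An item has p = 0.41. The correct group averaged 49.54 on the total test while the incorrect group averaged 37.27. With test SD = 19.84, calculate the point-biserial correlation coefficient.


q = 1 - p = 0.59
rpb = ((M1 - M0) / SD) * sqrt(p * q)
rpb = ((49.54 - 37.27) / 19.84) * sqrt(0.41 * 0.59)
rpb = 0.3042

0.3042


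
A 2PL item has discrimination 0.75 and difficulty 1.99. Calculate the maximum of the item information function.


For 2PL, max info at theta = b = 1.99
I_max = a^2 / 4 = 0.75^2 / 4
= 0.5625 / 4
I_max = 0.1406

0.1406


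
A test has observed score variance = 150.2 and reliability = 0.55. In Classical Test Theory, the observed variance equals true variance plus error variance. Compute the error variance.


var_true = rxx * var_obs = 0.55 * 150.2 = 82.61
var_error = var_obs - var_true
var_error = 150.2 - 82.61
var_error = 67.59

67.59


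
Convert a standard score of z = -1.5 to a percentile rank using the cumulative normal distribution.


CDF(z) = 0.5 * (1 + erf(z/sqrt(2)))
erf(-1.0607) = -0.8664
CDF = 0.0668
Percentile rank = 0.0668 * 100 = 6.68

6.68


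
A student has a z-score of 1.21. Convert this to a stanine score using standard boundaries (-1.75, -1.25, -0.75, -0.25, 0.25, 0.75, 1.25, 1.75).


Stanine boundaries: [-1.75, -1.25, -0.75, -0.25, 0.25, 0.75, 1.25, 1.75]
z = 1.21
Check each boundary:
  z >= -1.75 -> could be stanine 2
  z >= -1.25 -> could be stanine 3
  z >= -0.75 -> could be stanine 4
  z >= -0.25 -> could be stanine 5
  z >= 0.25 -> could be stanine 6
  z >= 0.75 -> could be stanine 7
  z < 1.25
  z < 1.75
Highest qualifying boundary gives stanine = 7

7


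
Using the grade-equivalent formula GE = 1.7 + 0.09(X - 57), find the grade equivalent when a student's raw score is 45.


raw - median = 45 - 57 = -12
slope * diff = 0.09 * -12 = -1.08
GE = 1.7 + -1.08
GE = 0.62

0.62


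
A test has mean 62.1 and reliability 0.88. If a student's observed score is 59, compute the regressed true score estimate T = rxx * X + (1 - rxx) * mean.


T_est = rxx * X + (1 - rxx) * mean
T_est = 0.88 * 59 + 0.12 * 62.1
T_est = 51.92 + 7.452
T_est = 59.372

59.372


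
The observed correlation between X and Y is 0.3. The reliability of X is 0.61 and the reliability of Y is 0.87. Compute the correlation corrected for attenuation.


r_corrected = rxy / sqrt(rxx * ryy)
= 0.3 / sqrt(0.61 * 0.87)
= 0.3 / sqrt(0.5307)
= 0.3 / 0.728492
r_corrected = 0.4118

0.4118


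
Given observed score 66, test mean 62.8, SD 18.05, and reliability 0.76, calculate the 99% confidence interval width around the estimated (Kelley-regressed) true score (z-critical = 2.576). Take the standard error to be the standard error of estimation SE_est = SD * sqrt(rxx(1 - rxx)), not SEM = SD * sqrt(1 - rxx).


True score estimate = 0.76*66 + 0.24*62.8 = 65.232
SE_est = SD * sqrt(rxx * (1 - rxx)) = 18.05 * sqrt(0.76 * 0.24) = 18.05 * sqrt(0.1824) = 7.70885
CI = T_est +/- z * SE_est, so width = 2 * z * SE_est = 2 * 2.576 * 7.70885
Width = 39.716

39.716


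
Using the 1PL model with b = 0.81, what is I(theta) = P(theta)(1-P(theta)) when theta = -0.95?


P = 1/(1+exp(-(-0.95-0.81))) = 0.1468
I = P*(1-P) = 0.1468 * 0.8532
I = 0.1252

0.1252


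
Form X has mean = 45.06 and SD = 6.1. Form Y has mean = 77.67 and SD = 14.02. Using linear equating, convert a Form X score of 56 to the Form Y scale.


slope = SD_Y / SD_X = 14.02 / 6.1 ~ 2.2984
intercept = mean_Y - slope * mean_X = 77.67 - (14.02 / 6.1) * 45.06 ~ -25.8941
Y = slope * X + intercept. To avoid rounding drift from the rounded slope/intercept, evaluate the equivalent form Y = mean_Y + SD_Y * (X - mean_X) / SD_X at full precision:
Y = 77.67 + 14.02 * (56 - 45.06) / 6.1
Y = 77.67 + 14.02 * 10.94 / 6.1
Y = 77.67 + 153.3788 / 6.1
Y = 77.67 + 25.1441
Y = 102.8141

102.8141


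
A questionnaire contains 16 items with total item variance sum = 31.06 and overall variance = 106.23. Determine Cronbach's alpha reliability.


alpha = (k/(k-1)) * (1 - sum(si^2)/s_total^2)
= (16/15) * (1 - 31.06/106.23)
alpha = 0.7548

0.7548


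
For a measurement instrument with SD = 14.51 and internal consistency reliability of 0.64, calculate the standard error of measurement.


SEM = SD * sqrt(1 - rxx)
SEM = 14.51 * sqrt(1 - 0.64)
SEM = 14.51 * sqrt(0.36) = 14.51 * 0.6
SEM = 8.706

8.706


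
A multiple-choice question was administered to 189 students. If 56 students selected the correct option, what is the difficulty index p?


Item difficulty p = number correct / total examinees
p = 56 / 189
p = 0.2963

0.2963


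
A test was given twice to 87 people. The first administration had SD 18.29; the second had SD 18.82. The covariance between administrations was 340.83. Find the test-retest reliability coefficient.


r = cov(X,Y) / (SD_X * SD_Y)
r = 340.83 / (18.29 * 18.82)
r = 340.83 / 344.2178
r = 0.9902

0.9902


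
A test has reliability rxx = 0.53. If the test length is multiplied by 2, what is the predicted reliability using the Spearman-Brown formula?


r_new = (n * rxx) / (1 + (n-1) * rxx)
r_new = (2 * 0.53) / (1 + 1 * 0.53)
r_new = 1.06 / 1.53
r_new = 0.6928

0.6928


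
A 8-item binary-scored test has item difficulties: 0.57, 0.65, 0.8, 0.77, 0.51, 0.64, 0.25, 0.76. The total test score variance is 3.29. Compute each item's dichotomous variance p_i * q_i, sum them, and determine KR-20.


For each item, compute p_i * q_i:
  Item 1: 0.57 * 0.43 = 0.2451
  Item 2: 0.65 * 0.35 = 0.2275
  Item 3: 0.8 * 0.2 = 0.16
  Item 4: 0.77 * 0.23 = 0.1771
  Item 5: 0.51 * 0.49 = 0.2499
  Item 6: 0.64 * 0.36 = 0.2304
  Item 7: 0.25 * 0.75 = 0.1875
  Item 8: 0.76 * 0.24 = 0.1824
Sum(p_i * q_i) = 0.2451 + 0.2275 + 0.16 + 0.1771 + 0.2499 + 0.2304 + 0.1875 + 0.1824 = 1.6599
KR-20 = (k/(k-1)) * (1 - Sum(p_i*q_i) / Var_total)
= (8/7) * (1 - 1.6599/3.29)
= 1.1429 * 0.4955
KR-20 = 0.5663

0.5663


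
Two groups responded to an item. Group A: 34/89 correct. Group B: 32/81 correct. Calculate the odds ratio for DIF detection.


Odds_A = 34/55 = 0.6182
Odds_B = 32/49 = 0.6531
OR = Odds_A / Odds_B = 0.6182 / 0.6531
Exactly, OR = (34 * 49) / (55 * 32) = 1666 / 1760
OR = 0.9466

0.9466


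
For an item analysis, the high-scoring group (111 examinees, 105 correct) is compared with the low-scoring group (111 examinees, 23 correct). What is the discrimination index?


p_upper = 105/111 = 0.9459
p_lower = 23/111 = 0.2072
D = 0.9459 - 0.2072 = 0.7387

0.7387


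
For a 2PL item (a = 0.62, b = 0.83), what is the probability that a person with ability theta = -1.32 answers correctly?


a*(theta - b) = 0.62 * (-1.32 - 0.83) = -1.333
exp(--1.333) = 3.7924
P = 1 / (1 + 3.7924)
P = 0.2087

0.2087


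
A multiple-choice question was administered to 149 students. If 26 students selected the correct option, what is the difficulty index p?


Item difficulty p = number correct / total examinees
p = 26 / 149
p = 0.1745

0.1745


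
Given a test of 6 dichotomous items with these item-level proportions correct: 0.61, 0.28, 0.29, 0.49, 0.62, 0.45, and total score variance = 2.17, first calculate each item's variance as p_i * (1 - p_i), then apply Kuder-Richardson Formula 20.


For each item, compute p_i * q_i:
  Item 1: 0.61 * 0.39 = 0.2379
  Item 2: 0.28 * 0.72 = 0.2016
  Item 3: 0.29 * 0.71 = 0.2059
  Item 4: 0.49 * 0.51 = 0.2499
  Item 5: 0.62 * 0.38 = 0.2356
  Item 6: 0.45 * 0.55 = 0.2475
Sum(p_i * q_i) = 0.2379 + 0.2016 + 0.2059 + 0.2499 + 0.2356 + 0.2475 = 1.3784
KR-20 = (k/(k-1)) * (1 - Sum(p_i*q_i) / Var_total)
= (6/5) * (1 - 1.3784/2.17)
= 1.2 * 0.3648
KR-20 = 0.4378

0.4378


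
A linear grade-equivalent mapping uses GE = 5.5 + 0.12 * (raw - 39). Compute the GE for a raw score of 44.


raw - median = 44 - 39 = 5
slope * diff = 0.12 * 5 = 0.6
GE = 5.5 + 0.6
GE = 6.1

6.1


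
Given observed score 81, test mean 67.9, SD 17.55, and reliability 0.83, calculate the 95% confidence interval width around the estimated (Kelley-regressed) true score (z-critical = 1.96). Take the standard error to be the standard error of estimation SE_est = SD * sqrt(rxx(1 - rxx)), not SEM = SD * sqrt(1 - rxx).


True score estimate = 0.83*81 + 0.17*67.9 = 78.773
SE_est = SD * sqrt(rxx * (1 - rxx)) = 17.55 * sqrt(0.83 * 0.17) = 17.55 * sqrt(0.1411) = 6.592356
CI = T_est +/- z * SE_est, so width = 2 * z * SE_est = 2 * 1.96 * 6.592356
Width = 25.842

25.842


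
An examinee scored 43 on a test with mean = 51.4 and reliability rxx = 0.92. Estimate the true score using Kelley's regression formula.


T_est = rxx * X + (1 - rxx) * mean
T_est = 0.92 * 43 + 0.08 * 51.4
T_est = 39.56 + 4.112
T_est = 43.672

43.672


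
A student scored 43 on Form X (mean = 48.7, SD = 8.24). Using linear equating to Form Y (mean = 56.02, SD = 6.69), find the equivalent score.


slope = SD_Y / SD_X = 6.69 / 8.24 ~ 0.8119
intercept = mean_Y - slope * mean_X = 56.02 - (6.69 / 8.24) * 48.7 ~ 16.4808
Y = slope * X + intercept. To avoid rounding drift from the rounded slope/intercept, evaluate the equivalent form Y = mean_Y + SD_Y * (X - mean_X) / SD_X at full precision:
Y = 56.02 + 6.69 * (43 - 48.7) / 8.24
Y = 56.02 - 6.69 * 5.7 / 8.24
Y = 56.02 - 38.133 / 8.24
Y = 56.02 - 4.6278
Y = 51.3922

51.3922


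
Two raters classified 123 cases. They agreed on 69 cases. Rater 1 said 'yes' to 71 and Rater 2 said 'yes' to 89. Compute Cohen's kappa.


P_o = 69/123 = 0.560976
P_e = (71*89 + 52*34) / 15129 = 0.534536
kappa = (P_o - P_e) / (1 - P_e)
kappa = (0.560976 - 0.534536) / (1 - 0.534536)
kappa = 0.0568

0.0568


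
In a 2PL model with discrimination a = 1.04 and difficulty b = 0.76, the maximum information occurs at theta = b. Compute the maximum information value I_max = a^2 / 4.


For 2PL, max info at theta = b = 0.76
I_max = a^2 / 4 = 1.04^2 / 4
= 1.0816 / 4
I_max = 0.2704

0.2704


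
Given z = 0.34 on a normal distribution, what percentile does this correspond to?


CDF(z) = 0.5 * (1 + erf(z/sqrt(2)))
erf(0.2404) = 0.2661
CDF = 0.6331
Percentile rank = 0.6331 * 100 = 63.31

63.31


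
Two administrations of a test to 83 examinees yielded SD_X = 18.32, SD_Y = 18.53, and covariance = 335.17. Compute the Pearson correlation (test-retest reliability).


r = cov(X,Y) / (SD_X * SD_Y)
r = 335.17 / (18.32 * 18.53)
r = 335.17 / 339.4696
r = 0.9873

0.9873


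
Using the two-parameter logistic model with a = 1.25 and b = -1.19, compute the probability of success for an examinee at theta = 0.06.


a*(theta - b) = 1.25 * (0.06 - -1.19) = 1.5625
exp(-1.5625) = 0.2096
P = 1 / (1 + 0.2096)
P = 0.8267

0.8267


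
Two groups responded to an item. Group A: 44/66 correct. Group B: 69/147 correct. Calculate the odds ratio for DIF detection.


Odds_A = 44/22 = 2.0
Odds_B = 69/78 = 0.8846
OR = Odds_A / Odds_B = 2.0 / 0.8846
Exactly, OR = (44 * 78) / (22 * 69) = 3432 / 1518
OR = 2.2609

2.2609


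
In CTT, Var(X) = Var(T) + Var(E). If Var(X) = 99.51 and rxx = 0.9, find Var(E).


var_true = rxx * var_obs = 0.9 * 99.51 = 89.559
var_error = var_obs - var_true
var_error = 99.51 - 89.559
var_error = 9.951

9.951


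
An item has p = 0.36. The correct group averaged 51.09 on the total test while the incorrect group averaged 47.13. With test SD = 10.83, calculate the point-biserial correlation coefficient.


q = 1 - p = 0.64
rpb = ((M1 - M0) / SD) * sqrt(p * q)
rpb = ((51.09 - 47.13) / 10.83) * sqrt(0.36 * 0.64)
rpb = 0.1755

0.1755


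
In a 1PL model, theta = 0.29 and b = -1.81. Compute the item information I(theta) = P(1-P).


P = 1/(1+exp(-(0.29--1.81))) = 0.8909
I = P*(1-P) = 0.8909 * 0.1091
I = 0.0972

0.0972


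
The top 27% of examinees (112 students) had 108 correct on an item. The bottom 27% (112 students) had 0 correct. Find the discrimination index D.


p_upper = 108/112 = 0.9643
p_lower = 0/112 = 0.0
D = 0.9643 - 0.0 = 0.9643

0.9643


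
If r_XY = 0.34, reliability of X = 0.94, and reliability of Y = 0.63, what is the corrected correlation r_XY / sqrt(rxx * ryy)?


r_corrected = rxy / sqrt(rxx * ryy)
= 0.34 / sqrt(0.94 * 0.63)
= 0.34 / sqrt(0.5922)
= 0.34 / 0.769545
r_corrected = 0.4418

0.4418


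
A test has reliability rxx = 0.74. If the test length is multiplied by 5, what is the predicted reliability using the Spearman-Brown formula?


r_new = (n * rxx) / (1 + (n-1) * rxx)
r_new = (5 * 0.74) / (1 + 4 * 0.74)
r_new = 3.7 / 3.96
r_new = 0.9343

0.9343


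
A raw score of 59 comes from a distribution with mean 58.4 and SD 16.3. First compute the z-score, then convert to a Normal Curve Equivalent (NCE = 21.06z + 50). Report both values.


z = (X - mean) / SD = (59 - 58.4) / 16.3
z = 0.6 / 16.3
z = 0.0368
NCE = NCE = 21.06z + 50
Carry z at full precision (z = 0.6 / 16.3) into the conversion:
NCE = 21.06 * (0.6 / 16.3) + 50 = 12.636 / 16.3 + 50
NCE = 0.7752 + 50
NCE = 50.7752

50.7752


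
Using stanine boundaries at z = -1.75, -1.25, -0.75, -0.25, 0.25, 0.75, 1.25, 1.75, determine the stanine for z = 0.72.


Stanine boundaries: [-1.75, -1.25, -0.75, -0.25, 0.25, 0.75, 1.25, 1.75]
z = 0.72
Check each boundary:
  z >= -1.75 -> could be stanine 2
  z >= -1.25 -> could be stanine 3
  z >= -0.75 -> could be stanine 4
  z >= -0.25 -> could be stanine 5
  z >= 0.25 -> could be stanine 6
  z < 0.75
  z < 1.25
  z < 1.75
Highest qualifying boundary gives stanine = 6

6


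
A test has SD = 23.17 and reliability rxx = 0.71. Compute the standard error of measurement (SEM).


SEM = SD * sqrt(1 - rxx)
SEM = 23.17 * sqrt(1 - 0.71)
SEM = 23.17 * sqrt(0.29) = 23.17 * 0.538516
SEM = 12.4774

12.4774


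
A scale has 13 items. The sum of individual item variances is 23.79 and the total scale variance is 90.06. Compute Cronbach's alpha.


alpha = (k/(k-1)) * (1 - sum(si^2)/s_total^2)
= (13/12) * (1 - 23.79/90.06)
alpha = 0.7972

0.7972


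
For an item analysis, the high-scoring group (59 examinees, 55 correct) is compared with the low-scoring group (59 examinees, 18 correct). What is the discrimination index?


p_upper = 55/59 = 0.9322
p_lower = 18/59 = 0.3051
D = 0.9322 - 0.3051 = 0.6271

0.6271


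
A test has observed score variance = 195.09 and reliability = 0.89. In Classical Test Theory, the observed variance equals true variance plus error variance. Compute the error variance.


var_true = rxx * var_obs = 0.89 * 195.09 = 173.6301
var_error = var_obs - var_true
var_error = 195.09 - 173.6301
var_error = 21.4599

21.4599


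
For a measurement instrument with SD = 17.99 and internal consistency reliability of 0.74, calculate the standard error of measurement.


SEM = SD * sqrt(1 - rxx)
SEM = 17.99 * sqrt(1 - 0.74)
SEM = 17.99 * sqrt(0.26) = 17.99 * 0.509902
SEM = 9.1731

9.1731


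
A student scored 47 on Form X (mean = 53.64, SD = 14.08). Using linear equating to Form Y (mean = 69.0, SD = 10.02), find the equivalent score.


slope = SD_Y / SD_X = 10.02 / 14.08 ~ 0.7116
intercept = mean_Y - slope * mean_X = 69.0 - (10.02 / 14.08) * 53.64 ~ 30.8272
Y = slope * X + intercept. To avoid rounding drift from the rounded slope/intercept, evaluate the equivalent form Y = mean_Y + SD_Y * (X - mean_X) / SD_X at full precision:
Y = 69.0 + 10.02 * (47 - 53.64) / 14.08
Y = 69.0 - 10.02 * 6.64 / 14.08
Y = 69.0 - 66.5328 / 14.08
Y = 69.0 - 4.7253
Y = 64.2747

64.2747


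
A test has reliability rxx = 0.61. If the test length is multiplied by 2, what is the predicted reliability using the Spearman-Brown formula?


r_new = (n * rxx) / (1 + (n-1) * rxx)
r_new = (2 * 0.61) / (1 + 1 * 0.61)
r_new = 1.22 / 1.61
r_new = 0.7578

0.7578


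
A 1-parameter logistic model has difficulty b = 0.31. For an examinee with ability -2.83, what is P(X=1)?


theta - b = -2.83 - 0.31 = -3.14
exp(-(theta - b)) = exp(3.14) = 23.1039
P = 1 / (1 + 23.1039)
P = 0.0415

0.0415


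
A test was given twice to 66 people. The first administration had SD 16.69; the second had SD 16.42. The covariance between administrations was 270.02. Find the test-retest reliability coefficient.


r = cov(X,Y) / (SD_X * SD_Y)
r = 270.02 / (16.69 * 16.42)
r = 270.02 / 274.0498
r = 0.9853

0.9853


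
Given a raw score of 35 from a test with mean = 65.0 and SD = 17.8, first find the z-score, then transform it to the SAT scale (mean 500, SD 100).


z = (X - mean) / SD = (35 - 65.0) / 17.8
z = -30.0 / 17.8
z = -1.6854
SAT-scale = SAT = 500 + 100z
Carry z at full precision (z = -30.0 / 17.8) into the conversion:
SAT-scale = 500 + 100 * (-30.0 / 17.8) = 500 + -3000 / 17.8
SAT-scale = 500 + -168.5393
SAT-scale = 331.4607

331.4607


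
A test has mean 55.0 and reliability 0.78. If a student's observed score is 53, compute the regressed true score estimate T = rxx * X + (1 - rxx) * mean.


T_est = rxx * X + (1 - rxx) * mean
T_est = 0.78 * 53 + 0.22 * 55.0
T_est = 41.34 + 12.1
T_est = 53.44

53.44


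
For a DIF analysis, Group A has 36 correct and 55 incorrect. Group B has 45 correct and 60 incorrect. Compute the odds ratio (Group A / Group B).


Odds_A = 36/55 = 0.6545
Odds_B = 45/60 = 0.75
OR = Odds_A / Odds_B = 0.6545 / 0.75
Exactly, OR = (36 * 60) / (55 * 45) = 2160 / 2475
OR = 0.8727

0.8727
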